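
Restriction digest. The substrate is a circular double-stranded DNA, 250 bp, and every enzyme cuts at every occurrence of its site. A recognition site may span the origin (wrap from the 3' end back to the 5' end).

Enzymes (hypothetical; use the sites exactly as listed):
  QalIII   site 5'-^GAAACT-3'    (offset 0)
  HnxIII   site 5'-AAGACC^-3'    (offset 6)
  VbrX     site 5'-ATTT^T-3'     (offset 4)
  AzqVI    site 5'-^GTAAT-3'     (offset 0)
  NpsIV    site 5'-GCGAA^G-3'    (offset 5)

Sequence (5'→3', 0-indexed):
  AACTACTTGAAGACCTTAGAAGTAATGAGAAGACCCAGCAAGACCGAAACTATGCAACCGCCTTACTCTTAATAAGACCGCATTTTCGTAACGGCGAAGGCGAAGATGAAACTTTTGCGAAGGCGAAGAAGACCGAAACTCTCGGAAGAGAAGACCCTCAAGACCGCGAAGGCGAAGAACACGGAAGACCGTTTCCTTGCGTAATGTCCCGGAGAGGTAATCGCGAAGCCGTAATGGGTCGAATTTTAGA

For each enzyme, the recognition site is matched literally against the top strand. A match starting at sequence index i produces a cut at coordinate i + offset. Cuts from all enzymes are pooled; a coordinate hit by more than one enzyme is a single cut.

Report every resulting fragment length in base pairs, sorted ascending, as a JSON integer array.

Scan for sites:
  QalIII GAAACT/0: at [45, 107, 134, 248] ⇒ [45, 107, 134, 248]
  HnxIII AAGACC/6: at [9, 29, 39, 73, 128, 150, 159, 184] ⇒ [15, 35, 45, 79, 134, 156, 165, 190]
  VbrX ATTTT/4: at [81, 242] ⇒ [85, 246]
  AzqVI GTAAT/0: at [21, 200, 216, 230] ⇒ [21, 200, 216, 230]
  NpsIV GCGAAG/5: at [93, 99, 116, 122, 165, 171, 222] ⇒ [98, 104, 121, 127, 170, 176, 227]

Pooled cuts: [15, 21, 35, 45, 79, 85, 98, 104, 107, 121, 127, 134, 156, 165, 170, 176, 190, 200, 216, 227, 230, 246, 248]

Fragments:
  15→21: 6 bp
  21→35: 14 bp
  35→45: 10 bp
  45→79: 34 bp
  79→85: 6 bp
  85→98: 13 bp
  98→104: 6 bp
  104→107: 3 bp
  107→121: 14 bp
  121→127: 6 bp
  127→134: 7 bp
  134→156: 22 bp
  156→165: 9 bp
  165→170: 5 bp
  170→176: 6 bp
  176→190: 14 bp
  190→200: 10 bp
  200→216: 16 bp
  216→227: 11 bp
  227→230: 3 bp
  230→246: 16 bp
  246→248: 2 bp
  248→15 (wrap): 250-248+15 = 17 bp

[2,3,3,5,6,6,6,6,6,7,9,10,10,11,13,14,14,14,16,16,17,22,34]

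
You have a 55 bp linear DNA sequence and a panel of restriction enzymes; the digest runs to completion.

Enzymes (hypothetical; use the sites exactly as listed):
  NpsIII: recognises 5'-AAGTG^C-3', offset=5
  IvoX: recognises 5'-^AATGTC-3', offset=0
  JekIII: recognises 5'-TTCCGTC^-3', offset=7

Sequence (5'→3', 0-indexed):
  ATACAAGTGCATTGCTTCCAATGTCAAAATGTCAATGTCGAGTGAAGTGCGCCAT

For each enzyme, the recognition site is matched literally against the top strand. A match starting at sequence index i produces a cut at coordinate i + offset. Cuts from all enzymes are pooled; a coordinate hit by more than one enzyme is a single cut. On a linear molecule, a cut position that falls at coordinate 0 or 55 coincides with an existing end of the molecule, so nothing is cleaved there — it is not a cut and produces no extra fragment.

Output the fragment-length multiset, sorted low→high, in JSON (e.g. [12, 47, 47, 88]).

[6,6,8,9,10,16]

Site scan:
  NpsIII AAGTGC/5: at [4, 44] ⇒ [9, 49]
  IvoX AATGTC/0: at [19, 27, 33] ⇒ [19, 27, 33]
  JekIII (TTCCGTC, off=7): no sites

Pooled cuts: [9, 19, 27, 33, 49]

Fragment lengths:
  [0,9): 9 bp
  [9,19): 10 bp
  [19,27): 8 bp
  [27,33): 6 bp
  [33,49): 16 bp
  [49,55): 6 bp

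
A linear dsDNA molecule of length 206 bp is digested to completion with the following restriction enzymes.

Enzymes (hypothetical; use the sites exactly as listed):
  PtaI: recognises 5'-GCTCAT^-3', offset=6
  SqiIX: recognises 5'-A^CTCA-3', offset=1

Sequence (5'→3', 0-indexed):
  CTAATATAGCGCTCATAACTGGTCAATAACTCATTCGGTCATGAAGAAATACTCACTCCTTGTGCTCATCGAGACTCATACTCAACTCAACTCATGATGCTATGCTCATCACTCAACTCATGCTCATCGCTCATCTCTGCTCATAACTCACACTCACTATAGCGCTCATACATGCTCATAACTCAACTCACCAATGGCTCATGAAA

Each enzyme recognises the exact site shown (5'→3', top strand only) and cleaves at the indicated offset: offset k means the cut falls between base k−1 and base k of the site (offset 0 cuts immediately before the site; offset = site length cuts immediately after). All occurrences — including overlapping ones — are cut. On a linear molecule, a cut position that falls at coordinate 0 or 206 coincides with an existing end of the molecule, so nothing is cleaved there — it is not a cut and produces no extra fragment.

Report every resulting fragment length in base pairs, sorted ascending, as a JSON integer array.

[2,2,2,4,5,5,5,5,5,6,6,7,10,10,11,13,16,16,17,18,19,22]

Scan for sites:
  PtaI GCTCAT/6: at [10, 63, 103, 121, 128, 138, 163, 173, 196] ⇒ [16, 69, 109, 127, 134, 144, 169, 179, 202]
  SqiIX ACTCA/1: at [28, 50, 73, 79, 84, 89, 110, 115, 145, 151, 180, 185] ⇒ [29, 51, 74, 80, 85, 90, 111, 116, 146, 152, 181, 186]

Pooled cuts: [16, 29, 51, 69, 74, 80, 85, 90, 109, 111, 116, 127, 134, 144, 146, 152, 169, 179, 181, 186, 202]

Fragments:
  [0,16): 16 bp
  [16,29): 13 bp
  [29,51): 22 bp
  [51,69): 18 bp
  [69,74): 5 bp
  [74,80): 6 bp
  [80,85): 5 bp
  [85,90): 5 bp
  [90,109): 19 bp
  [109,111): 2 bp
  [111,116): 5 bp
  [116,127): 11 bp
  [127,134): 7 bp
  [134,144): 10 bp
  [144,146): 2 bp
  [146,152): 6 bp
  [152,169): 17 bp
  [169,179): 10 bp
  [179,181): 2 bp
  [181,186): 5 bp
  [186,202): 16 bp
  [202,206): 4 bp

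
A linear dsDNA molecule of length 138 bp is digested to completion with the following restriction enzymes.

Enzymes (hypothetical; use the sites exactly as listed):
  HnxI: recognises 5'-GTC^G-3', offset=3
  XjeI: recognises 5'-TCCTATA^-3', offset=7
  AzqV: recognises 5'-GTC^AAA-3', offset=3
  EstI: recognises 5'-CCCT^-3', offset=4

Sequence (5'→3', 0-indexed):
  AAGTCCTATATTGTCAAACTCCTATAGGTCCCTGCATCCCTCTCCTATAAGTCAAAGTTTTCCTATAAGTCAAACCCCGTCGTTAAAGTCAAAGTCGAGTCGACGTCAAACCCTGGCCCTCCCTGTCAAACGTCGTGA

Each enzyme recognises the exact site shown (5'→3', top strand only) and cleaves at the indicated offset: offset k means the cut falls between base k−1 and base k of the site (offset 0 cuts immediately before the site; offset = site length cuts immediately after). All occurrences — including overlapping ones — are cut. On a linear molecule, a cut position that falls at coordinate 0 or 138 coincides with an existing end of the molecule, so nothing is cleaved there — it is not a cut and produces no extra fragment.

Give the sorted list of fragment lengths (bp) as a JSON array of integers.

[3,4,4,4,4,5,5,6,6,6,7,7,7,8,8,9,10,10,11,14]

Per-enzyme occurrences:
  HnxI GTCG/3: at [78, 93, 98, 131] ⇒ [81, 96, 101, 134]
  XjeI TCCTATA/7: at [3, 19, 42, 60] ⇒ [10, 26, 49, 67]
  AzqV GTCAAA/3: at [12, 50, 68, 87, 104, 124] ⇒ [15, 53, 71, 90, 107, 127]
  EstI CCCT/4: at [29, 37, 110, 116, 120] ⇒ [33, 41, 114, 120, 124]

Pooled cuts: [10, 15, 26, 33, 41, 49, 53, 67, 71, 81, 90, 96, 101, 107, 114, 120, 124, 127, 134]

Fragment lengths:
  [0,10): 10 bp
  [10,15): 5 bp
  [15,26): 11 bp
  [26,33): 7 bp
  [33,41): 8 bp
  [41,49): 8 bp
  [49,53): 4 bp
  [53,67): 14 bp
  [67,71): 4 bp
  [71,81): 10 bp
  [81,90): 9 bp
  [90,96): 6 bp
  [96,101): 5 bp
  [101,107): 6 bp
  [107,114): 7 bp
  [114,120): 6 bp
  [120,124): 4 bp
  [124,127): 3 bp
  [127,134): 7 bp
  [134,138): 4 bp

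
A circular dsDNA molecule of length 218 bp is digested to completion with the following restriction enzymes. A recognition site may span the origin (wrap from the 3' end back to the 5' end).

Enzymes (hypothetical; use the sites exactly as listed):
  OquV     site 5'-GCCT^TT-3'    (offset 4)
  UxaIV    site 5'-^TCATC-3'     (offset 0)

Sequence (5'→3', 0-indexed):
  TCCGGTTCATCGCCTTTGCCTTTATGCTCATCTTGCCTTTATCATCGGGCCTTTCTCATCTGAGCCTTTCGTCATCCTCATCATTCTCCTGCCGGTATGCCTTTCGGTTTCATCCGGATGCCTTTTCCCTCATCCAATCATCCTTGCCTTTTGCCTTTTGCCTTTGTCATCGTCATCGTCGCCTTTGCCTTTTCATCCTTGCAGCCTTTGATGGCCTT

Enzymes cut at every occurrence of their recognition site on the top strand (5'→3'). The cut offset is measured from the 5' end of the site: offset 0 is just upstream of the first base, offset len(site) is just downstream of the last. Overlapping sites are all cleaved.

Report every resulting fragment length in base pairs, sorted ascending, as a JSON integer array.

[2,3,3,3,4,6,6,6,6,6,6,7,7,7,7,8,9,10,11,11,12,12,12,14,15,25]

Scan for sites:
  OquV GCCTTT/4: at [11, 17, 34, 48, 63, 98, 119, 145, 152, 159, 180, 186, 203, 213] ⇒ [15, 21, 38, 52, 67, 102, 123, 149, 156, 163, 184, 190, 207, 217]
  UxaIV TCATC/0: at [6, 27, 41, 55, 71, 77, 109, 129, 137, 166, 172, 192] ⇒ [6, 27, 41, 55, 71, 77, 109, 129, 137, 166, 172, 192]

All cut coordinates (distinct, sorted): [6, 15, 21, 27, 38, 41, 52, 55, 67, 71, 77, 102, 109, 123, 129, 137, 149, 156, 163, 166, 172, 184, 190, 192, 207, 217]

Fragments:
  6→15: 9 bp
  15→21: 6 bp
  21→27: 6 bp
  27→38: 11 bp
  38→41: 3 bp
  41→52: 11 bp
  52→55: 3 bp
  55→67: 12 bp
  67→71: 4 bp
  71→77: 6 bp
  77→102: 25 bp
  102→109: 7 bp
  109→123: 14 bp
  123→129: 6 bp
  129→137: 8 bp
  137→149: 12 bp
  149→156: 7 bp
  156→163: 7 bp
  163→166: 3 bp
  166→172: 6 bp
  172→184: 12 bp
  184→190: 6 bp
  190→192: 2 bp
  192→207: 15 bp
  207→217: 10 bp
  217→6 (wrap): 218-217+6 = 7 bp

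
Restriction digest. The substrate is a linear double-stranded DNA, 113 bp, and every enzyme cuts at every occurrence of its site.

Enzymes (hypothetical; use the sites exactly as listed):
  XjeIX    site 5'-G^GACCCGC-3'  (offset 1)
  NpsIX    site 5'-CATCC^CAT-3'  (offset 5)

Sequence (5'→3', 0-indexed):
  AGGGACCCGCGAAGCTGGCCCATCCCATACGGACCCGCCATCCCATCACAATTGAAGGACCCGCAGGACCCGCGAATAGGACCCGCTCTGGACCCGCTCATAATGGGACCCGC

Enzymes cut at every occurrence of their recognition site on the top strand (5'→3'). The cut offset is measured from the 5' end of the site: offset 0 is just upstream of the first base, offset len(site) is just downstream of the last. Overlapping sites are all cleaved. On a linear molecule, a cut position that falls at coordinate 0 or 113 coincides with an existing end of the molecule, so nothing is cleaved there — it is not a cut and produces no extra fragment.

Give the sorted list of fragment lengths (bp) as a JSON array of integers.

Site scan:
  XjeIX (GGACCCGC, off=1): starts [2, 30, 56, 65, 78, 89, 105] → cuts [3, 31, 57, 66, 79, 90, 106]
  NpsIX (CATCCCAT, off=5): starts [20, 38] → cuts [25, 43]

All cut coordinates (distinct, sorted): [3, 25, 31, 43, 57, 66, 79, 90, 106]

Fragments:
  [0,3): 3 bp
  [3,25): 22 bp
  [25,31): 6 bp
  [31,43): 12 bp
  [43,57): 14 bp
  [57,66): 9 bp
  [66,79): 13 bp
  [79,90): 11 bp
  [90,106): 16 bp
  [106,113): 7 bp

[3,6,7,9,11,12,13,14,16,22]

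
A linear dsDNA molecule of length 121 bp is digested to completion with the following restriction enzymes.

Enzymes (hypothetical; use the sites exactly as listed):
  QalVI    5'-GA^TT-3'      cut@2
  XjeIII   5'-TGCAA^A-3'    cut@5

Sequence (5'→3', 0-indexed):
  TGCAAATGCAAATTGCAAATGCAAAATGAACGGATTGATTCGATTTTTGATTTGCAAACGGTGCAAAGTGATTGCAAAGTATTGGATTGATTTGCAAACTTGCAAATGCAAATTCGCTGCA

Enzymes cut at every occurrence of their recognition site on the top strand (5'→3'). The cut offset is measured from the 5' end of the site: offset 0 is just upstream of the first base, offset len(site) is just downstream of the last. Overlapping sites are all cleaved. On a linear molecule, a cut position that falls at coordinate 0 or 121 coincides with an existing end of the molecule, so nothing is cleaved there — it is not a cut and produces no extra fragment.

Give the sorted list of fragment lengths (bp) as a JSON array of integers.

[4,4,5,5,5,6,6,6,6,7,7,7,7,8,9,9,10,10]

Site scan:
  QalVI GATT/2: at [32, 36, 41, 48, 69, 84, 88] ⇒ [34, 38, 43, 50, 71, 86, 90]
  XjeIII TGCAAA/5: at [0, 6, 13, 19, 52, 61, 72, 92, 100, 106] ⇒ [5, 11, 18, 24, 57, 66, 77, 97, 105, 111]

Pooled cuts: [5, 11, 18, 24, 34, 38, 43, 50, 57, 66, 71, 77, 86, 90, 97, 105, 111]

Fragment lengths:
  [0,5): 5 bp
  [5,11): 6 bp
  [11,18): 7 bp
  [18,24): 6 bp
  [24,34): 10 bp
  [34,38): 4 bp
  [38,43): 5 bp
  [43,50): 7 bp
  [50,57): 7 bp
  [57,66): 9 bp
  [66,71): 5 bp
  [71,77): 6 bp
  [77,86): 9 bp
  [86,90): 4 bp
  [90,97): 7 bp
  [97,105): 8 bp
  [105,111): 6 bp
  [111,121): 10 bp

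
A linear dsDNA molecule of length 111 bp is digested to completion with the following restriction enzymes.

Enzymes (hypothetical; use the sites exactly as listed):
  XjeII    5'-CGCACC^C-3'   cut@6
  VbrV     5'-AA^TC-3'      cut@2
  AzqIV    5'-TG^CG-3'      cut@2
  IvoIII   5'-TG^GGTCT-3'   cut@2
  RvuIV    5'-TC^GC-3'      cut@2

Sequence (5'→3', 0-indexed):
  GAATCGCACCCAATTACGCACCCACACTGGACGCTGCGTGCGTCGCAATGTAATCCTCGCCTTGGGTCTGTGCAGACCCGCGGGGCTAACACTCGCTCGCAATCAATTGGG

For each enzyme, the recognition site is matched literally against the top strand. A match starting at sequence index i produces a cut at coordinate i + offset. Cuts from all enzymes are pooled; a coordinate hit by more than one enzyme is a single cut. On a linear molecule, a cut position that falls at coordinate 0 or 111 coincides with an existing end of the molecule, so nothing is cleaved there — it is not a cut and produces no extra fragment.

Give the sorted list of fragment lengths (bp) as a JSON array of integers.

Site scan:
  XjeII CGCACCC/6: at [4, 16] ⇒ [10, 22]
  VbrV AATC/2: at [1, 51, 100] ⇒ [3, 53, 102]
  AzqIV TGCG/2: at [34, 38] ⇒ [36, 40]
  IvoIII TGGGTCT/2: at [62] ⇒ [64]
  RvuIV TCGC/2: at [3, 42, 56, 92, 96] ⇒ [5, 44, 58, 94, 98]

All cut coordinates (distinct, sorted): [3, 5, 10, 22, 36, 40, 44, 53, 58, 64, 94, 98, 102]

Fragments:
  [0,3): 3 bp
  [3,5): 2 bp
  [5,10): 5 bp
  [10,22): 12 bp
  [22,36): 14 bp
  [36,40): 4 bp
  [40,44): 4 bp
  [44,53): 9 bp
  [53,58): 5 bp
  [58,64): 6 bp
  [64,94): 30 bp
  [94,98): 4 bp
  [98,102): 4 bp
  [102,111): 9 bp

[2,3,4,4,4,4,5,5,6,9,9,12,14,30]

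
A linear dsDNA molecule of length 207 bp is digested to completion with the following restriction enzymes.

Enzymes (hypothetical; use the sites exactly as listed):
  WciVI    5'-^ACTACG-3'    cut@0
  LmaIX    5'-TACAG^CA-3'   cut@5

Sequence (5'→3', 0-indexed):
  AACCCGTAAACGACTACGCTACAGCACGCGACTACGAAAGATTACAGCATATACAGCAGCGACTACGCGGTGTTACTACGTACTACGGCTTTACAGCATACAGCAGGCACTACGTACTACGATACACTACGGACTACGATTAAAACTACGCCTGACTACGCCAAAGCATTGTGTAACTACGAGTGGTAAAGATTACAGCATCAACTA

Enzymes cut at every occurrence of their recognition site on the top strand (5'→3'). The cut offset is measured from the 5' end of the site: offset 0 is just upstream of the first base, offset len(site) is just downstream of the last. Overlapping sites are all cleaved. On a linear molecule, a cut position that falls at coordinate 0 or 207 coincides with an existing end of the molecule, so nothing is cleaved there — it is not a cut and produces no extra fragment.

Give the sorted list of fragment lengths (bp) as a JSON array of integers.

Per-enzyme occurrences:
  WciVI (ACTACG, off=0): starts [12, 30, 61, 74, 81, 108, 115, 125, 132, 144, 154, 175] → cuts [12, 30, 61, 74, 81, 108, 115, 125, 132, 144, 154, 175]
  LmaIX (TACAGCA, off=5): starts [19, 42, 51, 91, 98, 193] → cuts [24, 47, 56, 96, 103, 198]

All cut coordinates (distinct, sorted): [12, 24, 30, 47, 56, 61, 74, 81, 96, 103, 108, 115, 125, 132, 144, 154, 175, 198]

Fragments:
  [0,12): 12 bp
  [12,24): 12 bp
  [24,30): 6 bp
  [30,47): 17 bp
  [47,56): 9 bp
  [56,61): 5 bp
  [61,74): 13 bp
  [74,81): 7 bp
  [81,96): 15 bp
  [96,103): 7 bp
  [103,108): 5 bp
  [108,115): 7 bp
  [115,125): 10 bp
  [125,132): 7 bp
  [132,144): 12 bp
  [144,154): 10 bp
  [154,175): 21 bp
  [175,198): 23 bp
  [198,207): 9 bp

[5,5,6,7,7,7,7,9,9,10,10,12,12,12,13,15,17,21,23]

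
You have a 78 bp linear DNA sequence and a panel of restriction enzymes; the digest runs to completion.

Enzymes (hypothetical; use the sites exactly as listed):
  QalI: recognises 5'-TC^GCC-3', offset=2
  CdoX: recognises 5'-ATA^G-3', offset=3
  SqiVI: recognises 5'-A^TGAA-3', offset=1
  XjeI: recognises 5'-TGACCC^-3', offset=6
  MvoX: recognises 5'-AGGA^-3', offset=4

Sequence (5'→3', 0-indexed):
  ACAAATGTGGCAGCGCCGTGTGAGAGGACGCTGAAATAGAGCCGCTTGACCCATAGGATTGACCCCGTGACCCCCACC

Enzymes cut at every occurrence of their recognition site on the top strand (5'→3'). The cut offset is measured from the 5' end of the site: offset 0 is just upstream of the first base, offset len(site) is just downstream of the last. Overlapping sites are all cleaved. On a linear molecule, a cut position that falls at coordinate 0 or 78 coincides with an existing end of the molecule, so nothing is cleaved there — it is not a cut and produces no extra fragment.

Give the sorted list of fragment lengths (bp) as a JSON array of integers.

Per-enzyme occurrences:
  QalI (TCGCC, off=2): no sites
  CdoX ATAG/3: at [35, 52] ⇒ [38, 55]
  SqiVI (ATGAA, off=1): no sites
  XjeI TGACCC/6: at [46, 59, 67] ⇒ [52, 65, 73]
  MvoX AGGA/4: at [24, 54] ⇒ [28, 58]

All cut coordinates (distinct, sorted): [28, 38, 52, 55, 58, 65, 73]

Fragment lengths:
  [0,28): 28 bp
  [28,38): 10 bp
  [38,52): 14 bp
  [52,55): 3 bp
  [55,58): 3 bp
  [58,65): 7 bp
  [65,73): 8 bp
  [73,78): 5 bp

[3,3,5,7,8,10,14,28]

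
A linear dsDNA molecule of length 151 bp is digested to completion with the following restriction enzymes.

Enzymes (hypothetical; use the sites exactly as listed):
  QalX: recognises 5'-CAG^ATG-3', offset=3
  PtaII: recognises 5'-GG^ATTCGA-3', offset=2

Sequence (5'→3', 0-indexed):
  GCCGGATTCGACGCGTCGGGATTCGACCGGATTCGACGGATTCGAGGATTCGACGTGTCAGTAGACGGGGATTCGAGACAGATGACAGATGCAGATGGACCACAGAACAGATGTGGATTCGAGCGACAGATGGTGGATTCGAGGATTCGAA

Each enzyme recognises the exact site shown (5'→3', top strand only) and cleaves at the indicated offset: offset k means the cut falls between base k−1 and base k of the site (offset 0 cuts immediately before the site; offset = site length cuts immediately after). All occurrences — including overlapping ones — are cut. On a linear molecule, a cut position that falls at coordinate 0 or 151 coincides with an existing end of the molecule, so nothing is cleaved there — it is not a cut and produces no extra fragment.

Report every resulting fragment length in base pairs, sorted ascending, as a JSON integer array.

Scan for sites:
  QalX CAGATG/3: at [78, 85, 91, 107, 126] ⇒ [81, 88, 94, 110, 129]
  PtaII GGATTCGA/2: at [3, 18, 28, 37, 45, 68, 114, 134, 142] ⇒ [5, 20, 30, 39, 47, 70, 116, 136, 144]

All cut coordinates (distinct, sorted): [5, 20, 30, 39, 47, 70, 81, 88, 94, 110, 116, 129, 136, 144]

Fragments:
  [0,5): 5 bp
  [5,20): 15 bp
  [20,30): 10 bp
  [30,39): 9 bp
  [39,47): 8 bp
  [47,70): 23 bp
  [70,81): 11 bp
  [81,88): 7 bp
  [88,94): 6 bp
  [94,110): 16 bp
  [110,116): 6 bp
  [116,129): 13 bp
  [129,136): 7 bp
  [136,144): 8 bp
  [144,151): 7 bp

[5,6,6,7,7,7,8,8,9,10,11,13,15,16,23]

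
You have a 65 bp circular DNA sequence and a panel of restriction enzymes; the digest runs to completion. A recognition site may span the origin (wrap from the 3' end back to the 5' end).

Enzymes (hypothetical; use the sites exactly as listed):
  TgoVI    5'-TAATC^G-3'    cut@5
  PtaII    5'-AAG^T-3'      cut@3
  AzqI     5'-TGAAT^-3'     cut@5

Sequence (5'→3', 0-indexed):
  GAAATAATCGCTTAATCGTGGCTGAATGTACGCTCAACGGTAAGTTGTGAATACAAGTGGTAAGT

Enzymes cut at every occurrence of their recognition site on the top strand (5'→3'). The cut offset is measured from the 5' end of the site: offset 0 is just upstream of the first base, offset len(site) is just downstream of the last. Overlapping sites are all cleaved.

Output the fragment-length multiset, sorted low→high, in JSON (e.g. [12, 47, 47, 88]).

Per-enzyme occurrences:
  TgoVI TAATCG/5: at [4, 12] ⇒ [9, 17]
  PtaII AAGT/3: at [41, 54, 61] ⇒ [44, 57, 64]
  AzqI TGAAT/5: at [22, 47] ⇒ [27, 52]

Pooled cuts: [9, 17, 27, 44, 52, 57, 64]

Fragment lengths:
  9→17: 8 bp
  17→27: 10 bp
  27→44: 17 bp
  44→52: 8 bp
  52→57: 5 bp
  57→64: 7 bp
  64→9 (wrap): 65-64+9 = 10 bp

[5,7,8,8,10,10,17]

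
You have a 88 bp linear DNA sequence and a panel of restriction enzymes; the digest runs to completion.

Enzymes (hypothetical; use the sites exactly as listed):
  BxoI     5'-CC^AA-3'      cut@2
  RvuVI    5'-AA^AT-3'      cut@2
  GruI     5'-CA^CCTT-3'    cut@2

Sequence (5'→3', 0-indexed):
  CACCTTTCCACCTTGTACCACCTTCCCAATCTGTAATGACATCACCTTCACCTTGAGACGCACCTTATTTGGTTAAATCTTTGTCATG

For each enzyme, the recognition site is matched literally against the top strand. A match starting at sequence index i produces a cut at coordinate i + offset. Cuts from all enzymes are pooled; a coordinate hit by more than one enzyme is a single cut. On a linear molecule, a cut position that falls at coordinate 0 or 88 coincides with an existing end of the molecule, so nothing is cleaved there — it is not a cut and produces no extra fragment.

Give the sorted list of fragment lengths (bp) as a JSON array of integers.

[2,6,7,8,10,12,12,14,17]

Per-enzyme occurrences:
  BxoI (CCAA, off=2): starts [25] → cuts [27]
  RvuVI (AAAT, off=2): starts [74] → cuts [76]
  GruI (CACCTT, off=2): starts [0, 8, 18, 42, 48, 60] → cuts [2, 10, 20, 44, 50, 62]

Pooled cuts: [2, 10, 20, 27, 44, 50, 62, 76]

Fragment lengths:
  [0,2): 2 bp
  [2,10): 8 bp
  [10,20): 10 bp
  [20,27): 7 bp
  [27,44): 17 bp
  [44,50): 6 bp
  [50,62): 12 bp
  [62,76): 14 bp
  [76,88): 12 bp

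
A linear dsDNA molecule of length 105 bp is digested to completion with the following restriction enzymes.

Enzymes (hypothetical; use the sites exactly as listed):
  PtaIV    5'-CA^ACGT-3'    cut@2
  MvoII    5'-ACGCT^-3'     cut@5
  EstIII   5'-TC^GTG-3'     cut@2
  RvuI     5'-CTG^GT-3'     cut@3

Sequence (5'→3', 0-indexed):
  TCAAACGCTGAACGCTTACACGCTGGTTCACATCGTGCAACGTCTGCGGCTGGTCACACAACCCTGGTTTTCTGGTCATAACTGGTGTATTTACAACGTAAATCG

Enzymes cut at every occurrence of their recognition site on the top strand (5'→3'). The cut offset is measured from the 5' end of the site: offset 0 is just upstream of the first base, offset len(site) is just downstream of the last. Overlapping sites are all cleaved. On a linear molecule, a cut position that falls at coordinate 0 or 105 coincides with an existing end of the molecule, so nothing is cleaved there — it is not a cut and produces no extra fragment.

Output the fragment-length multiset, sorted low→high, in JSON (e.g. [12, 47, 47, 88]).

Scan for sites:
  PtaIV CAACGT/2: at [37, 93] ⇒ [39, 95]
  MvoII ACGCT/5: at [4, 11, 19] ⇒ [9, 16, 24]
  EstIII TCGTG/2: at [32] ⇒ [34]
  RvuI CTGGT/3: at [22, 49, 63, 71, 81] ⇒ [25, 52, 66, 74, 84]

Pooled cuts: [9, 16, 24, 25, 34, 39, 52, 66, 74, 84, 95]

Fragment lengths:
  [0,9): 9 bp
  [9,16): 7 bp
  [16,24): 8 bp
  [24,25): 1 bp
  [25,34): 9 bp
  [34,39): 5 bp
  [39,52): 13 bp
  [52,66): 14 bp
  [66,74): 8 bp
  [74,84): 10 bp
  [84,95): 11 bp
  [95,105): 10 bp

[1,5,7,8,8,9,9,10,10,11,13,14]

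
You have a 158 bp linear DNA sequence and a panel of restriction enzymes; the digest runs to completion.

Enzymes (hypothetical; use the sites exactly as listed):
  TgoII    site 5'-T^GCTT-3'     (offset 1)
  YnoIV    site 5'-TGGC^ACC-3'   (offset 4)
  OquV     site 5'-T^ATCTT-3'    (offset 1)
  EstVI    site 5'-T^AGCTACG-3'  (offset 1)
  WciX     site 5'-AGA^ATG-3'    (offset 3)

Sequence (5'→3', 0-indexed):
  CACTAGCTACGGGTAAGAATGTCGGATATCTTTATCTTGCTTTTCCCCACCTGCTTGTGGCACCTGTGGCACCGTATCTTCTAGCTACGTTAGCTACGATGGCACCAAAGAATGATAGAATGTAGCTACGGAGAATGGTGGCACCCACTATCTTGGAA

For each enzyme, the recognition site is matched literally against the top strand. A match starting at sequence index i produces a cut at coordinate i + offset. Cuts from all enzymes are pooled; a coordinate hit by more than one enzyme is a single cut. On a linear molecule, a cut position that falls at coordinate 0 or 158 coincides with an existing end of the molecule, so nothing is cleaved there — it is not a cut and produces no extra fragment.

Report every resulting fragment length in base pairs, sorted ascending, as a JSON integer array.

[4,4,5,5,6,7,7,8,8,8,9,9,9,9,9,11,12,14,14]

Per-enzyme occurrences:
  TgoII TGCTT/1: at [37, 51] ⇒ [38, 52]
  YnoIV TGGCACC/4: at [57, 66, 99, 138] ⇒ [61, 70, 103, 142]
  OquV TATCTT/1: at [26, 32, 74, 148] ⇒ [27, 33, 75, 149]
  EstVI TAGCTACG/1: at [3, 81, 90, 122] ⇒ [4, 82, 91, 123]
  WciX AGAATG/3: at [15, 108, 116, 131] ⇒ [18, 111, 119, 134]

Pooled cuts: [4, 18, 27, 33, 38, 52, 61, 70, 75, 82, 91, 103, 111, 119, 123, 134, 142, 149]

Fragments:
  [0,4): 4 bp
  [4,18): 14 bp
  [18,27): 9 bp
  [27,33): 6 bp
  [33,38): 5 bp
  [38,52): 14 bp
  [52,61): 9 bp
  [61,70): 9 bp
  [70,75): 5 bp
  [75,82): 7 bp
  [82,91): 9 bp
  [91,103): 12 bp
  [103,111): 8 bp
  [111,119): 8 bp
  [119,123): 4 bp
  [123,134): 11 bp
  [134,142): 8 bp
  [142,149): 7 bp
  [149,158): 9 bp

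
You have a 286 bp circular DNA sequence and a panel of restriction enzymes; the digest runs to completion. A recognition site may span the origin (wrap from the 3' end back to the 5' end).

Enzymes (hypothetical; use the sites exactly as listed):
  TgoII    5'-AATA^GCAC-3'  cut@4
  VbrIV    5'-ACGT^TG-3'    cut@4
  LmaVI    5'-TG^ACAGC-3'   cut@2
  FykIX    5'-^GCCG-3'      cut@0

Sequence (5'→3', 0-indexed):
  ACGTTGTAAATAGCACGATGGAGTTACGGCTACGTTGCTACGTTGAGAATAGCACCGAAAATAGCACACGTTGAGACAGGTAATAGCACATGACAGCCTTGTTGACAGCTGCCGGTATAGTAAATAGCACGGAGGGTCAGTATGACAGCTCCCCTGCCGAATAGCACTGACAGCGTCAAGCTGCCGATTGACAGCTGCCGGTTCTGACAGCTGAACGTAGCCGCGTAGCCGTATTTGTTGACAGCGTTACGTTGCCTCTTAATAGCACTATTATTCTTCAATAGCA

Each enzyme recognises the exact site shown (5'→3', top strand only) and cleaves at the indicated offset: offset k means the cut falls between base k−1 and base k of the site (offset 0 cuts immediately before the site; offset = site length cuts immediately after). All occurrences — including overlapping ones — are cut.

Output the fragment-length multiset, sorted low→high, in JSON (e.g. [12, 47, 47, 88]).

[6,6,6,7,8,8,8,8,8,8,8,10,11,12,12,12,12,13,13,13,14,16,18,23,26]

Per-enzyme occurrences:
  TgoII AATAGCAC/4: at [8, 47, 59, 81, 122, 159, 260] ⇒ [12, 51, 63, 85, 126, 163, 264]
  VbrIV ACGTTG/4: at [0, 31, 39, 67, 248] ⇒ [4, 35, 43, 71, 252]
  LmaVI TGACAGC/2: at [90, 102, 142, 167, 188, 204, 238] ⇒ [92, 104, 144, 169, 190, 206, 240]
  FykIX GCCG/0: at [110, 155, 182, 196, 219, 227] ⇒ [110, 155, 182, 196, 219, 227]

All cut coordinates (distinct, sorted): [4, 12, 35, 43, 51, 63, 71, 85, 92, 104, 110, 126, 144, 155, 163, 169, 182, 190, 196, 206, 219, 227, 240, 252, 264]

Fragments:
  4→12: 8 bp
  12→35: 23 bp
  35→43: 8 bp
  43→51: 8 bp
  51→63: 12 bp
  63→71: 8 bp
  71→85: 14 bp
  85→92: 7 bp
  92→104: 12 bp
  104→110: 6 bp
  110→126: 16 bp
  126→144: 18 bp
  144→155: 11 bp
  155→163: 8 bp
  163→169: 6 bp
  169→182: 13 bp
  182→190: 8 bp
  190→196: 6 bp
  196→206: 10 bp
  206→219: 13 bp
  219→227: 8 bp
  227→240: 13 bp
  240→252: 12 bp
  252→264: 12 bp
  264→4 (wrap): 286-264+4 = 26 bp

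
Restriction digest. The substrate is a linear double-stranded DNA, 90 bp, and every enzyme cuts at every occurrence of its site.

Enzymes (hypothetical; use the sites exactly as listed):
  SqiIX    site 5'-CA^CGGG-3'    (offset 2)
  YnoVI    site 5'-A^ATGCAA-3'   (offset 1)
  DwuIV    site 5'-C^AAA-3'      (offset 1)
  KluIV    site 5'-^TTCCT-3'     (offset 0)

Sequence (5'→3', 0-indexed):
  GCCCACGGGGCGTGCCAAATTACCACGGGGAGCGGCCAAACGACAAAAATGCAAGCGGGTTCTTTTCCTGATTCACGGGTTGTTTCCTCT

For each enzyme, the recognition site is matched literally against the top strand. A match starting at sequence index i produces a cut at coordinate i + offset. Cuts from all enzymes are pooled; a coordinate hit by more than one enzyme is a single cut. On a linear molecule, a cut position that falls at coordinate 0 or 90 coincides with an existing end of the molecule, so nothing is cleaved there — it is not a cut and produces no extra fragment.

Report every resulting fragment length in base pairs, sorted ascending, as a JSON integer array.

Site scan:
  SqiIX (CACGGG, off=2): starts [3, 23, 73] → cuts [5, 25, 75]
  YnoVI (AATGCAA, off=1): starts [47] → cuts [48]
  DwuIV (CAAA, off=1): starts [15, 36, 43] → cuts [16, 37, 44]
  KluIV (TTCCT, off=0): starts [64, 83] → cuts [64, 83]

All cut coordinates (distinct, sorted): [5, 16, 25, 37, 44, 48, 64, 75, 83]

Fragments:
  [0,5): 5 bp
  [5,16): 11 bp
  [16,25): 9 bp
  [25,37): 12 bp
  [37,44): 7 bp
  [44,48): 4 bp
  [48,64): 16 bp
  [64,75): 11 bp
  [75,83): 8 bp
  [83,90): 7 bp

[4,5,7,7,8,9,11,11,12,16]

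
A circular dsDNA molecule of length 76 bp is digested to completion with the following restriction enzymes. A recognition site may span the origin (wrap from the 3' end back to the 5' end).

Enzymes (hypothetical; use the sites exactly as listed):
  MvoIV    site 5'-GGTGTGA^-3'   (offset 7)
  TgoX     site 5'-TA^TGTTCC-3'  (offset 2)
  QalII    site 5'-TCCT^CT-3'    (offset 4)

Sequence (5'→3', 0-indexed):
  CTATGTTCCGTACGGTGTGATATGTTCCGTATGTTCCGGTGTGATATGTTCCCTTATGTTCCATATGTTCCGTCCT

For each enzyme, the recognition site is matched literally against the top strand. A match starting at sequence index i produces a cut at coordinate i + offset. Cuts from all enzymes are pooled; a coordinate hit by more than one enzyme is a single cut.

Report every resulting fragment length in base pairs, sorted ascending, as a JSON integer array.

[2,2,3,9,9,10,11,13,17]

Per-enzyme occurrences:
  MvoIV (GGTGTGA, off=7): starts [13, 37] → cuts [20, 44]
  TgoX (TATGTTCC, off=2): starts [1, 20, 29, 44, 54, 63] → cuts [3, 22, 31, 46, 56, 65]
  QalII (TCCTCT, off=4): starts [72] → cuts [0]

All cut coordinates (distinct, sorted): [0, 3, 20, 22, 31, 44, 46, 56, 65]

Fragments:
  0→3: 3 bp
  3→20: 17 bp
  20→22: 2 bp
  22→31: 9 bp
  31→44: 13 bp
  44→46: 2 bp
  46→56: 10 bp
  56→65: 9 bp
  65→0 (wrap): 76-65+0 = 11 bp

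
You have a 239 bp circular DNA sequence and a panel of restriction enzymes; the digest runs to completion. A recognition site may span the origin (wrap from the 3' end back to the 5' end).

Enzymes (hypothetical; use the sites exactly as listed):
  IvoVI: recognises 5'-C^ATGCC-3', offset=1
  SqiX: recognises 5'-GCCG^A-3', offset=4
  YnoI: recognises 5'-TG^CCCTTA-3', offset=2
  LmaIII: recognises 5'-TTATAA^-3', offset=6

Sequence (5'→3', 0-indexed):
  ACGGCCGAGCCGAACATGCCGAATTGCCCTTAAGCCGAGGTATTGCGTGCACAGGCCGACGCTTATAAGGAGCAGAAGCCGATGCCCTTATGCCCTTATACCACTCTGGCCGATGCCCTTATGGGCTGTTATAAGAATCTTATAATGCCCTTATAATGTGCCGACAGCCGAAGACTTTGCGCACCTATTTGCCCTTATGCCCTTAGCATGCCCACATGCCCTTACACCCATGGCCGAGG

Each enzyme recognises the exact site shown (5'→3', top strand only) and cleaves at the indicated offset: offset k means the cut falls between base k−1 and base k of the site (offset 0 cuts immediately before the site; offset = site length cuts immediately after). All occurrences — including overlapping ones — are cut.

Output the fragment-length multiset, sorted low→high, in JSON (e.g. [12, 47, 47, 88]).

Site scan:
  IvoVI (CATGCC, off=1): starts [14, 206, 214] → cuts [15, 207, 215]
  SqiX (GCCGA, off=4): starts [3, 8, 17, 33, 54, 77, 108, 159, 166, 232] → cuts [7, 12, 21, 37, 58, 81, 112, 163, 170, 236]
  YnoI (TGCCCTTA, off=2): starts [24, 82, 90, 113, 145, 189, 197, 216] → cuts [26, 84, 92, 115, 147, 191, 199, 218]
  LmaIII (TTATAA, off=6): starts [62, 128, 139, 150] → cuts [68, 134, 145, 156]

Pooled cuts: [7, 12, 15, 21, 26, 37, 58, 68, 81, 84, 92, 112, 115, 134, 145, 147, 156, 163, 170, 191, 199, 207, 215, 218, 236]

Fragments:
  7→12: 5 bp
  12→15: 3 bp
  15→21: 6 bp
  21→26: 5 bp
  26→37: 11 bp
  37→58: 21 bp
  58→68: 10 bp
  68→81: 13 bp
  81→84: 3 bp
  84→92: 8 bp
  92→112: 20 bp
  112→115: 3 bp
  115→134: 19 bp
  134→145: 11 bp
  145→147: 2 bp
  147→156: 9 bp
  156→163: 7 bp
  163→170: 7 bp
  170→191: 21 bp
  191→199: 8 bp
  199→207: 8 bp
  207→215: 8 bp
  215→218: 3 bp
  218→236: 18 bp
  236→7 (wrap): 239-236+7 = 10 bp

[2,3,3,3,3,5,5,6,7,7,8,8,8,8,9,10,10,11,11,13,18,19,20,21,21]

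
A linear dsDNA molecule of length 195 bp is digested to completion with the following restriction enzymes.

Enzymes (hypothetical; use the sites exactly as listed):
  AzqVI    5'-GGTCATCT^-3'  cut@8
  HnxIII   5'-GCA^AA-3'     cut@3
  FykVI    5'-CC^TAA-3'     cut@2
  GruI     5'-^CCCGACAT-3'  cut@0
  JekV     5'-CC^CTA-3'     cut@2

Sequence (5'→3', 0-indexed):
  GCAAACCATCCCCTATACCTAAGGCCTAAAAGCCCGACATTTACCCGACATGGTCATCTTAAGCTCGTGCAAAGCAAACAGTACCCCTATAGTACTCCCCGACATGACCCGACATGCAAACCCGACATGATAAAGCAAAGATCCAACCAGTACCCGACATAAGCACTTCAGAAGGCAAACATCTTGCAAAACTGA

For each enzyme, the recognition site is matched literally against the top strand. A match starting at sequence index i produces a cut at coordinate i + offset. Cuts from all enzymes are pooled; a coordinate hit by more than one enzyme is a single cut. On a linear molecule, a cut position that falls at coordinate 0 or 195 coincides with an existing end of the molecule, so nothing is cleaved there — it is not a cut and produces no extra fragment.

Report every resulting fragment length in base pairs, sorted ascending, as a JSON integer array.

[2,3,5,6,7,7,7,9,10,10,11,11,11,11,12,15,16,17,25]

Scan for sites:
  AzqVI (GGTCATCT, off=8): starts [51] → cuts [59]
  HnxIII (GCAAA, off=3): starts [0, 68, 73, 115, 134, 174, 185] → cuts [3, 71, 76, 118, 137, 177, 188]
  FykVI (CCTAA, off=2): starts [17, 24] → cuts [19, 26]
  GruI (CCCGACAT, off=0): starts [32, 43, 97, 107, 120, 152] → cuts [32, 43, 97, 107, 120, 152]
  JekV (CCCTA, off=2): starts [10, 84] → cuts [12, 86]

Pooled cuts: [3, 12, 19, 26, 32, 43, 59, 71, 76, 86, 97, 107, 118, 120, 137, 152, 177, 188]

Fragments:
  [0,3): 3 bp
  [3,12): 9 bp
  [12,19): 7 bp
  [19,26): 7 bp
  [26,32): 6 bp
  [32,43): 11 bp
  [43,59): 16 bp
  [59,71): 12 bp
  [71,76): 5 bp
  [76,86): 10 bp
  [86,97): 11 bp
  [97,107): 10 bp
  [107,118): 11 bp
  [118,120): 2 bp
  [120,137): 17 bp
  [137,152): 15 bp
  [152,177): 25 bp
  [177,188): 11 bp
  [188,195): 7 bp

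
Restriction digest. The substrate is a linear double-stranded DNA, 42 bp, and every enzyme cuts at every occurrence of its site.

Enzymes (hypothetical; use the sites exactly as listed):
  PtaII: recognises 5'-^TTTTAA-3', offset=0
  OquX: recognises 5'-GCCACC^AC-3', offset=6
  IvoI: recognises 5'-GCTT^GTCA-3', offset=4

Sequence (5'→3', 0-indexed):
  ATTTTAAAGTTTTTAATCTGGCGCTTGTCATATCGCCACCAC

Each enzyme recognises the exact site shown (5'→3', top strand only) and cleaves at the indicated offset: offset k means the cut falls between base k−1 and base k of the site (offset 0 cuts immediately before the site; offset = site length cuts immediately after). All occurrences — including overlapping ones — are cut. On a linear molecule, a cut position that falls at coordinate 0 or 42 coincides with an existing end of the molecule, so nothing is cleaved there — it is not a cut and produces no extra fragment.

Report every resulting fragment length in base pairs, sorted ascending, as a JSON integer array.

Scan for sites:
  PtaII (TTTTAA, off=0): starts [1, 10] → cuts [1, 10]
  OquX (GCCACCAC, off=6): starts [34] → cuts [40]
  IvoI (GCTTGTCA, off=4): starts [22] → cuts [26]

Pooled cuts: [1, 10, 26, 40]

Fragments:
  [0,1): 1 bp
  [1,10): 9 bp
  [10,26): 16 bp
  [26,40): 14 bp
  [40,42): 2 bp

[1,2,9,14,16]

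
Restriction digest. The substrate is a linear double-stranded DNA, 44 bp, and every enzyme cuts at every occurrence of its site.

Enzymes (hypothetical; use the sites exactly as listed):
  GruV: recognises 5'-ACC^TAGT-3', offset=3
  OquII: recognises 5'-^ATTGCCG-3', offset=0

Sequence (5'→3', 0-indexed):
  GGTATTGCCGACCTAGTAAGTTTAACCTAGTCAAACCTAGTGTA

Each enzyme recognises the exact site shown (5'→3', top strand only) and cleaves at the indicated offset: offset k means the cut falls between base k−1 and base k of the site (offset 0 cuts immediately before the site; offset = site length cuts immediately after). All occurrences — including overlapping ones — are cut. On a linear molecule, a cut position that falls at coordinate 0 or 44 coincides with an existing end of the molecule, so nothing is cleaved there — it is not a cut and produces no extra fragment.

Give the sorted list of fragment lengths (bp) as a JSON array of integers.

[3,7,10,10,14]

Site scan:
  GruV (ACCTAGT, off=3): starts [10, 24, 34] → cuts [13, 27, 37]
  OquII (ATTGCCG, off=0): starts [3] → cuts [3]

Pooled cuts: [3, 13, 27, 37]

Fragments:
  [0,3): 3 bp
  [3,13): 10 bp
  [13,27): 14 bp
  [27,37): 10 bp
  [37,44): 7 bp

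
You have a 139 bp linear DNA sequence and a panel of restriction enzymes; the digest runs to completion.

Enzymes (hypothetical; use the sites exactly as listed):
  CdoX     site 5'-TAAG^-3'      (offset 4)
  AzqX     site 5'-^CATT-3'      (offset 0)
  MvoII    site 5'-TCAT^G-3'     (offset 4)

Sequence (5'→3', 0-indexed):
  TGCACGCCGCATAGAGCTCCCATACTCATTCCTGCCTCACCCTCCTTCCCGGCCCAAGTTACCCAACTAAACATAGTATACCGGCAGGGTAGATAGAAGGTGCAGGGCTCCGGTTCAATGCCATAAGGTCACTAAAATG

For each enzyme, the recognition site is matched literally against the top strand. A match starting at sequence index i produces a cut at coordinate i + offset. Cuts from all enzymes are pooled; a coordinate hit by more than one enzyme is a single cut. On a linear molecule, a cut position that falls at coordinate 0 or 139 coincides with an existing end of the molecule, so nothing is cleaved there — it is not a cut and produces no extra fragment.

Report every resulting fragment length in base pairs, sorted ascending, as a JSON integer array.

Per-enzyme occurrences:
  CdoX (TAAG, off=4): starts [123] → cuts [127]
  AzqX (CATT, off=0): starts [26] → cuts [26]
  MvoII (TCATG, off=4): no sites

Pooled cuts: [26, 127]

Fragments:
  [0,26): 26 bp
  [26,127): 101 bp
  [127,139): 12 bp

[12,26,101]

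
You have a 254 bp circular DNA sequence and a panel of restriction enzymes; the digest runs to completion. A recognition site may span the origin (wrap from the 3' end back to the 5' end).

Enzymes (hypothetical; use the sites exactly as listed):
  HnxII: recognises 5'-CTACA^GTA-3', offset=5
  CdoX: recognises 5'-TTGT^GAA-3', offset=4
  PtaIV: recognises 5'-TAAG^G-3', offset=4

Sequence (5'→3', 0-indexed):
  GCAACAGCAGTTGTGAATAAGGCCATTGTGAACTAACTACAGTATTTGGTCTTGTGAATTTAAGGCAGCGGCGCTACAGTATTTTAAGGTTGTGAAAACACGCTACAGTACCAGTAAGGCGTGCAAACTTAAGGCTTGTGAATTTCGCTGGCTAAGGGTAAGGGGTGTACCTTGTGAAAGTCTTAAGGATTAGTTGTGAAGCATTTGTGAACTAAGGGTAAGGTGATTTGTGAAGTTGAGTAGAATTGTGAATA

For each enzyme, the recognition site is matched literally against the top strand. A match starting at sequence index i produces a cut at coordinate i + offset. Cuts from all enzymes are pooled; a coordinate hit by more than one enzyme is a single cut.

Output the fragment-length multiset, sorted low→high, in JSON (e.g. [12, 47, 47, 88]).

Per-enzyme occurrences:
  HnxII CTACAGTA/5: at [36, 73, 102] ⇒ [41, 78, 107]
  CdoX TTGTGAA/4: at [10, 25, 51, 89, 135, 171, 193, 204, 227, 245] ⇒ [14, 29, 55, 93, 139, 175, 197, 208, 231, 249]
  PtaIV TAAGG/4: at [17, 60, 84, 114, 129, 152, 158, 183, 212, 218] ⇒ [21, 64, 88, 118, 133, 156, 162, 187, 216, 222]

All cut coordinates (distinct, sorted): [14, 21, 29, 41, 55, 64, 78, 88, 93, 107, 118, 133, 139, 156, 162, 175, 187, 197, 208, 216, 222, 231, 249]

Fragment lengths:
  14→21: 7 bp
  21→29: 8 bp
  29→41: 12 bp
  41→55: 14 bp
  55→64: 9 bp
  64→78: 14 bp
  78→88: 10 bp
  88→93: 5 bp
  93→107: 14 bp
  107→118: 11 bp
  118→133: 15 bp
  133→139: 6 bp
  139→156: 17 bp
  156→162: 6 bp
  162→175: 13 bp
  175→187: 12 bp
  187→197: 10 bp
  197→208: 11 bp
  208→216: 8 bp
  216→222: 6 bp
  222→231: 9 bp
  231→249: 18 bp
  249→14 (wrap): 254-249+14 = 19 bp

[5,6,6,6,7,8,8,9,9,10,10,11,11,12,12,13,14,14,14,15,17,18,19]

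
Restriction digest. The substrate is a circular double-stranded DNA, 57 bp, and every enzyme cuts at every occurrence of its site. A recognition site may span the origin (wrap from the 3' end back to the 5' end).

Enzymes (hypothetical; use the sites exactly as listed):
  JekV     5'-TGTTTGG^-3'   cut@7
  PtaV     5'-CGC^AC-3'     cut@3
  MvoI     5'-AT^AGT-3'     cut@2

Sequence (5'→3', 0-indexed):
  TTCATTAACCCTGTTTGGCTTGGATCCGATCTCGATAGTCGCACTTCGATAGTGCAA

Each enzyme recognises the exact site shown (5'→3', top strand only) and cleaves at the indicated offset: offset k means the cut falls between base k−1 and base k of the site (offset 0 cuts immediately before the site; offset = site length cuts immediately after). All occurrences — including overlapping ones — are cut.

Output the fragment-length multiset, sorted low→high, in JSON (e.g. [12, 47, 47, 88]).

Site scan:
  JekV TGTTTGG/7: at [11] ⇒ [18]
  PtaV CGCAC/3: at [39] ⇒ [42]
  MvoI ATAGT/2: at [34, 48] ⇒ [36, 50]

Pooled cuts: [18, 36, 42, 50]

Fragments:
  18→36: 18 bp
  36→42: 6 bp
  42→50: 8 bp
  50→18 (wrap): 57-50+18 = 25 bp

[6,8,18,25]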